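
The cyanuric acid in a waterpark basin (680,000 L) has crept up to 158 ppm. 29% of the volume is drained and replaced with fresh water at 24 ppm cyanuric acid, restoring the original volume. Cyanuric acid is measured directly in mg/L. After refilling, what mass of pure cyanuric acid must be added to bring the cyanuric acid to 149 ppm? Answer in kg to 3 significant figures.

After draining 29% and refilling: 158 × 0.71 + 24 × 0.29 = 119.14 ppm.
Deficit to target: 149 − 119.14 = 29.86 mg/L.
Mass: 29.86 mg/L × 680,000 L = 20,300 g cyanuric acid.

20.3 kg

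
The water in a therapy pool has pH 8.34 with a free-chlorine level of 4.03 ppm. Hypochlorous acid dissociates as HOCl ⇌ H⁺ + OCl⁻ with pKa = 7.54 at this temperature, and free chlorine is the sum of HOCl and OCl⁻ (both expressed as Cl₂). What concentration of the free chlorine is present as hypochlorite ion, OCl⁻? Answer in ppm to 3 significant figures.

3.48 ppm

[OCl⁻]/[HOCl] = 10^(pH − pKa) = 10^(8.34 − 7.54) = 10^0.80 = 6.31.
Fraction as HOCl = 1 / (1 + 6.31) = 0.1368.
OCl⁻ = (1 − 0.1368) × 4.03 ppm = 3.479 ppm.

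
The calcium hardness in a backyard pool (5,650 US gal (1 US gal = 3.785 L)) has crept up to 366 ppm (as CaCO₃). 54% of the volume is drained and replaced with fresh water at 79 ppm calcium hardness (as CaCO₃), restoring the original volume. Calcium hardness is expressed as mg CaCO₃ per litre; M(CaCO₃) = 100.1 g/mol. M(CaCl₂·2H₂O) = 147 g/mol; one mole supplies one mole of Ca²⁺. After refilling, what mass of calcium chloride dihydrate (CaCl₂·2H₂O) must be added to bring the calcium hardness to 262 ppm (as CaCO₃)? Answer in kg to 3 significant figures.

1.60 kg

Volume: 5,650 US gal × 3.785 L/gal = 21,385 L.
After draining 54% and refilling: 366 × 0.46 + 79 × 0.54 = 211.02 ppm.
Deficit to target: 262 − 211.02 = 50.98 mg/L.
As CaCO₃: 50.98 mg/L × 21,385 L = 1090 g; ÷ 100.1 = 10.89 mol Ca²⁺.
Mass: 10.89 × 147 = 1601 g.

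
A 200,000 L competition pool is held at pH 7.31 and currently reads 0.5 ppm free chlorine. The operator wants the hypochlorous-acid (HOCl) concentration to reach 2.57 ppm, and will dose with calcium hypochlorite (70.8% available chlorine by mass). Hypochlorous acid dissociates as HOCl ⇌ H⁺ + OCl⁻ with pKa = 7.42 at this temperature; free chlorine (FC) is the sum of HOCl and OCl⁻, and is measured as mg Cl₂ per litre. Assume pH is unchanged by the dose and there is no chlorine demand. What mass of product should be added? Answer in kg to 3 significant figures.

[OCl⁻]/[HOCl] = 10^(pH − pKa) = 10^(7.31 − 7.42) = 0.7762; fraction as HOCl = 1/(1 + 0.7762) = 0.563.
Free chlorine required for 2.57 ppm HOCl: 2.57 / 0.563 = 4.565 ppm.
FC to add: 4.565 − 0.5 = 4.065 mg/L as Cl₂.
Cl₂ equivalent: 4.065 mg/L × 200,000 L = 813 g.
Product at 70.8% available Cl: 813 / 0.708 = 1148 g.

1.15 kg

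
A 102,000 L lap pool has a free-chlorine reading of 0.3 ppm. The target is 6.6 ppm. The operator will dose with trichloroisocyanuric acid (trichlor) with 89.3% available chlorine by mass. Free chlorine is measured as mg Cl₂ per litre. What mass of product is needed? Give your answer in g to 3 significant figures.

Chlorine deficit: 6.6 − 0.3 = 6.3 ppm = 6.3 mg/L as Cl₂.
Cl₂ equivalent needed: 6.3 mg/L × 102,000 L = 642,600 mg = 642.6 g.
Product at 89.3% available chlorine: 642.6 / 0.893 = 719.6 g.

720 g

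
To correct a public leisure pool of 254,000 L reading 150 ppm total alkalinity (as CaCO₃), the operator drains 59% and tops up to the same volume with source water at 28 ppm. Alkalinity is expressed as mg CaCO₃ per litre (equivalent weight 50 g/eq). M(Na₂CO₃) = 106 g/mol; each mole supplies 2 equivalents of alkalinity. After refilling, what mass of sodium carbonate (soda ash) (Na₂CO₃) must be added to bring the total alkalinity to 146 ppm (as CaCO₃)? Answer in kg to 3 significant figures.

18.3 kg

After draining 59% and refilling: 150 × 0.41 + 28 × 0.59 = 78.02 ppm.
Deficit to target: 146 − 78.02 = 67.98 mg/L.
As CaCO₃: 67.98 mg/L × 254,000 L = 17,270 g; ÷ 50 g/eq ÷ 2 = 172.7 mol Na₂CO₃.
Mass: 172.7 × 106 = 18,300 g.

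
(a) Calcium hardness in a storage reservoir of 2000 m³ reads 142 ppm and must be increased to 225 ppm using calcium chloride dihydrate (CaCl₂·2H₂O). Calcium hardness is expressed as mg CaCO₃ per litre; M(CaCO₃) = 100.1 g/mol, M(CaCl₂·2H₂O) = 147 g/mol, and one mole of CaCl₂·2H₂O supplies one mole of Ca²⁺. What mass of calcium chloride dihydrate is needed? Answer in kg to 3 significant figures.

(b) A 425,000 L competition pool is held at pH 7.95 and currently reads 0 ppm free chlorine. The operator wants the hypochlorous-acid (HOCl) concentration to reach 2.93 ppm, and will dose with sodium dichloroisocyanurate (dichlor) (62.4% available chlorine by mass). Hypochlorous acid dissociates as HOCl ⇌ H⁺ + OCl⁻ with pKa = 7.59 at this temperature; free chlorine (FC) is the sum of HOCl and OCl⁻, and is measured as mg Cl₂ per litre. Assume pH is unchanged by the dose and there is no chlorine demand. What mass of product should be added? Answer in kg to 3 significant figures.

(a) 244 kg; (b) 6.57 kg

(a) Volume: 2000 m³ = 2,000,000 L.
(a) Hardness to add: (225 − 142) = 83 mg/L as CaCO₃ × 2,000,000 L = 166,000 g as CaCO₃.
(a) Moles of Ca²⁺ (1 mol Ca²⁺ ≡ 1 mol CaCO₃): 166,000 / 100.1 g/mol = 1658 mol.
(a) Mass of CaCl₂·2H₂O: 1658 × 147 = 243,800 g.

(b) [OCl⁻]/[HOCl] = 10^(pH − pKa) = 10^(7.95 − 7.59) = 2.291; fraction as HOCl = 1/(1 + 2.291) = 0.3039.
(b) Free chlorine required for 2.93 ppm HOCl: 2.93 / 0.3039 = 9.642 ppm.
(b) FC to add: 9.642 − 0 = 9.642 mg/L as Cl₂.
(b) Cl₂ equivalent: 9.642 mg/L × 425,000 L = 4098 g.
(b) Product at 62.4% available Cl: 4098 / 0.624 = 6567 g.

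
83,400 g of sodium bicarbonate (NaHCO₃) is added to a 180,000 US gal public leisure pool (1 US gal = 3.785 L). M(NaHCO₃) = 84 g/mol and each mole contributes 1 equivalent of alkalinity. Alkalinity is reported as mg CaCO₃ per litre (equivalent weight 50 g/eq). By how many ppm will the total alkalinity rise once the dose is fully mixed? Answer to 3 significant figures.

Volume: 180,000 US gal × 3.785 L/gal = 681,300 L.
Moles of NaHCO₃: 83,400 g ÷ 84 g/mol = 992.9 mol → 992.9 eq of alkalinity.
As CaCO₃: 992.9 eq × 50 g/eq = 49,640 g.
Rise: 49,640 g / 681,300 L × 1000 = 72.86 mg/L.

72.9 ppm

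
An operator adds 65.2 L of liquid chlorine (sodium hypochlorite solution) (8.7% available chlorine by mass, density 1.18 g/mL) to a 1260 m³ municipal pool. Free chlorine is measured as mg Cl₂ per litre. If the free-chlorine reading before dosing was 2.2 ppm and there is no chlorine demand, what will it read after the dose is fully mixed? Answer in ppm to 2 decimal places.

Volume: 1260 m³ = 1,260,000 L.
Mass of solution: 65.2 L × 1000 mL/L × 1.18 g/mL = 76,940 g.
Available chlorine delivered: 76,940 g × 0.087 = 6693 g as Cl₂.
Concentration rise: 6693 g / 1,260,000 L = 5.312 mg/L = 5.31 ppm.
Final FC: 2.2 + 5.31 = 7.51 ppm.

7.51 ppm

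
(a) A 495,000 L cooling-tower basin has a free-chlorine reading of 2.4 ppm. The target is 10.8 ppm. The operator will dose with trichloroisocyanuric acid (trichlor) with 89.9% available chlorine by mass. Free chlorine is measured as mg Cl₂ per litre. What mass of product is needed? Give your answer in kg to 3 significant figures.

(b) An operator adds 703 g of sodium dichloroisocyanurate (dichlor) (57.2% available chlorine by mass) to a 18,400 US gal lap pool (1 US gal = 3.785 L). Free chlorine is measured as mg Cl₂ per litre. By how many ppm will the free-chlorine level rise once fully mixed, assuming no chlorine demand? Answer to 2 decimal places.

(a) Chlorine deficit: 10.8 − 2.4 = 8.4 ppm = 8.4 mg/L as Cl₂.
(a) Cl₂ equivalent needed: 8.4 mg/L × 495,000 L = 4,158,000 mg = 4158 g.
(a) Product at 89.9% available chlorine: 4158 / 0.899 = 4625 g.

(b) Volume: 18,400 US gal × 3.785 L/gal = 69,644 L.
(b) Available chlorine delivered: 703 g × 0.572 = 402.1 g as Cl₂.
(b) Concentration rise: 402.1 g / 69,644 L = 5.774 mg/L = 5.77 ppm.

(a) 4.63 kg; (b) 5.77 ppm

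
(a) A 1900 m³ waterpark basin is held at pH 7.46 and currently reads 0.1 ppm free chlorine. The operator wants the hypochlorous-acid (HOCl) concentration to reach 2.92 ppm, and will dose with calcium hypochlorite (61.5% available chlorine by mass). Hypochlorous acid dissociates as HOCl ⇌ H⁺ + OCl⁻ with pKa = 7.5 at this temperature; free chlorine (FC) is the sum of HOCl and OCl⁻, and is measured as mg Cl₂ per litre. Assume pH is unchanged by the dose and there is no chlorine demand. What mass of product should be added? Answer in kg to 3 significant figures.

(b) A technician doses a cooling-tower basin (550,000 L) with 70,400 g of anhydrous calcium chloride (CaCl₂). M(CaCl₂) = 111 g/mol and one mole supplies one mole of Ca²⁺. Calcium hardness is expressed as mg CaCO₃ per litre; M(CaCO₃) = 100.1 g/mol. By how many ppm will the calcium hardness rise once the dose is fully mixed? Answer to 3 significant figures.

(a) 16.9 kg; (b) 115 ppm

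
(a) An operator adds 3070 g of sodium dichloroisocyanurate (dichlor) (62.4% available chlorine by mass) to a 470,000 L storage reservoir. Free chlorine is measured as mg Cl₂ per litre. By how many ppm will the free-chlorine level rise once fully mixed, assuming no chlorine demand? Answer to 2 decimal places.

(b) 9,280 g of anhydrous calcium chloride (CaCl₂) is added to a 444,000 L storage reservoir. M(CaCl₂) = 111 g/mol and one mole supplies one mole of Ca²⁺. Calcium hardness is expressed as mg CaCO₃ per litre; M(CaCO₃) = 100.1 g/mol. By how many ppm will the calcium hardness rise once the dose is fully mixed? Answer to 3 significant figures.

(a) Available chlorine delivered: 3070 g × 0.624 = 1916 g as Cl₂.
(a) Concentration rise: 1916 g / 470,000 L = 4.076 mg/L = 4.08 ppm.

(b) Moles of Ca²⁺: 9,280 g ÷ 111 g/mol = 83.6 mol.
(b) As CaCO₃: 83.6 mol × 100.1 g/mol = 8369 g.
(b) Rise: 8369 g / 444,000 L × 1000 = 18.85 mg/L.

(a) 4.08 ppm; (b) 18.8 ppm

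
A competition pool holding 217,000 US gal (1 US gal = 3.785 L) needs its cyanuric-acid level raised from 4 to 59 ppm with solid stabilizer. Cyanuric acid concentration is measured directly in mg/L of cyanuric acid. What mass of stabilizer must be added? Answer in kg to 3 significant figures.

Volume: 217,000 US gal × 3.785 L/gal = 821,345 L.
CYA to add: (59 − 4) = 55 mg/L × 821,345 L = 45,170 g cyanuric acid.

45.2 kg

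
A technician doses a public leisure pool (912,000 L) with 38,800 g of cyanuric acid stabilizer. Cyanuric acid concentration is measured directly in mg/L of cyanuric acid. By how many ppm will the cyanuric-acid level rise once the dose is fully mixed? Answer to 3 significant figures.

42.5 ppm

Rise: 38,800 g / 912,000 L × 1000 = 42.54 mg/L.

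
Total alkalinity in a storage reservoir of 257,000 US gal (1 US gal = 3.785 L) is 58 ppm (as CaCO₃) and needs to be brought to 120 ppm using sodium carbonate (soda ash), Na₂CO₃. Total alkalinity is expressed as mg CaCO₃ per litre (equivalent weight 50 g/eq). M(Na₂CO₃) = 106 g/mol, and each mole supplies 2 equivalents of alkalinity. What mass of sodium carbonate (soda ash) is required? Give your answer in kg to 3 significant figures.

63.9 kg

Volume: 257,000 US gal × 3.785 L/gal = 972,745 L.
Alkalinity to add: (120 − 58) = 62 mg/L as CaCO₃ × 972,745 L = 60,310 g as CaCO₃.
Equivalents: 60,310 g ÷ 50 g/eq = 1206 eq.
Each mole of Na₂CO₃ supplies 2 eq, so 1206 / 2 = 603.1 mol.
Mass: 603.1 mol × 106 g/mol = 63,930 g.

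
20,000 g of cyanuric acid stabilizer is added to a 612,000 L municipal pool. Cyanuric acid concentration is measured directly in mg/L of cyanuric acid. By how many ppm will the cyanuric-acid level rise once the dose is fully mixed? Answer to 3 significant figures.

Rise: 20,000 g / 612,000 L × 1000 = 32.68 mg/L.

32.7 ppm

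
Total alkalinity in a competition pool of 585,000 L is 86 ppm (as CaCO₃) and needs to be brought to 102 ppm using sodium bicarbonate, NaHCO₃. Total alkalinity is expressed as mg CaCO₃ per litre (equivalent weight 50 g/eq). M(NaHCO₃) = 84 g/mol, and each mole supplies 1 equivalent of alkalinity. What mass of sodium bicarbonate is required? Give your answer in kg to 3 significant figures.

15.7 kg

Alkalinity to add: (102 − 86) = 16 mg/L as CaCO₃ × 585,000 L = 9360 g as CaCO₃.
Equivalents: 9360 g ÷ 50 g/eq = 187.2 eq.
NaHCO₃ supplies 1 eq per mole → 187.2 mol.
Mass: 187.2 mol × 84 g/mol = 15,720 g.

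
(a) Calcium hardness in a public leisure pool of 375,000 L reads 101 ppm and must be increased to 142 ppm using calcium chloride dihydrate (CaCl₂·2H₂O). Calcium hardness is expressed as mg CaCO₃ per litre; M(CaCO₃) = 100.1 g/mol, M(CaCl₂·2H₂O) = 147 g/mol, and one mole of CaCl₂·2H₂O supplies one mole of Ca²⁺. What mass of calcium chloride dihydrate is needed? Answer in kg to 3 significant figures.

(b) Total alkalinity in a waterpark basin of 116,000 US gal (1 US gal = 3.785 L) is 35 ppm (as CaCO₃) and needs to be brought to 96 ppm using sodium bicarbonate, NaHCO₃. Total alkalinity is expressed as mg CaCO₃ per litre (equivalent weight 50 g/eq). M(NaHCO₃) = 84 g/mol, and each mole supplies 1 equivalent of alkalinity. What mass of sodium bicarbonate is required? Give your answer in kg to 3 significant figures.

(a) Hardness to add: (142 − 101) = 41 mg/L as CaCO₃ × 375,000 L = 15,380 g as CaCO₃.
(a) Moles of Ca²⁺ (1 mol Ca²⁺ ≡ 1 mol CaCO₃): 15,380 / 100.1 g/mol = 153.6 mol.
(a) Mass of CaCl₂·2H₂O: 153.6 × 147 = 22,580 g.

(b) Volume: 116,000 US gal × 3.785 L/gal = 439,060 L.
(b) Alkalinity to add: (96 − 35) = 61 mg/L as CaCO₃ × 439,060 L = 26,780 g as CaCO₃.
(b) Equivalents: 26,780 g ÷ 50 g/eq = 535.7 eq.
(b) NaHCO₃ supplies 1 eq per mole → 535.7 mol.
(b) Mass: 535.7 mol × 84 g/mol = 44,990 g.

(a) 22.6 kg; (b) 45.0 kg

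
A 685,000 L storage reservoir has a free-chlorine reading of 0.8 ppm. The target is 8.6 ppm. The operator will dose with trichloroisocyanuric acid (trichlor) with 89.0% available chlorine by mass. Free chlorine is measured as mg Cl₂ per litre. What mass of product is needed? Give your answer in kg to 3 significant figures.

6.00 kg

Chlorine deficit: 8.6 − 0.8 = 7.8 ppm = 7.8 mg/L as Cl₂.
Cl₂ equivalent needed: 7.8 mg/L × 685,000 L = 5,343,000 mg = 5343 g.
Product at 89.0% available chlorine: 5343 / 0.89 = 6003 g.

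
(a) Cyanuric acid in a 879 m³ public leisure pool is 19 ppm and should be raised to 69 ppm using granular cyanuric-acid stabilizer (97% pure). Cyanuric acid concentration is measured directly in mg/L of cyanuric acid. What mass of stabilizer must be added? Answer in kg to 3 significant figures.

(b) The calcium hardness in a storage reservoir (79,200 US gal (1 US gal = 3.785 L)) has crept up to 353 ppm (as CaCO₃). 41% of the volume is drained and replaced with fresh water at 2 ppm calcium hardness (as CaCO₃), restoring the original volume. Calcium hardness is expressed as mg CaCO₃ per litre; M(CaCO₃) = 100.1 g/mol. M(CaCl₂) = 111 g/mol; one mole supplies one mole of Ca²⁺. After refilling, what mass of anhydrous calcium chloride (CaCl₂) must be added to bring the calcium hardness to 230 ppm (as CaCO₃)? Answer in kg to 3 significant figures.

(a) 45.3 kg; (b) 6.95 kg

(a) Volume: 879 m³ = 879,000 L.
(a) CYA to add: (69 − 19) = 50 mg/L × 879,000 L = 43,950 g cyanuric acid.
(a) At 97% purity: 43,950 / 0.97 = 45,310 g product.

(b) Volume: 79,200 US gal × 3.785 L/gal = 299,772 L.
(b) After draining 41% and refilling: 353 × 0.59 + 2 × 0.41 = 209.09 ppm.
(b) Deficit to target: 230 − 209.09 = 20.91 mg/L.
(b) As CaCO₃: 20.91 mg/L × 299,772 L = 6268 g; ÷ 100.1 = 62.62 mol Ca²⁺.
(b) Mass: 62.62 × 111 = 6951 g.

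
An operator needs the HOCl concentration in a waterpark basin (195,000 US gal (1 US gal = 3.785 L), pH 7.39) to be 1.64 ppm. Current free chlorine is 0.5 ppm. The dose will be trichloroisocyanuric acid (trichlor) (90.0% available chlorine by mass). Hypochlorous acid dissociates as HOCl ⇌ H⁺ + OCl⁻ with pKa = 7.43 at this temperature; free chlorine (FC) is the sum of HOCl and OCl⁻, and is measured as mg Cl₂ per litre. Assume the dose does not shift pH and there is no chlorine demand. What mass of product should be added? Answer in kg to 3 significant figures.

2.16 kg

Volume: 195,000 US gal × 3.785 L/gal = 738,075 L.
[OCl⁻]/[HOCl] = 10^(pH − pKa) = 10^(7.39 − 7.43) = 0.912; fraction as HOCl = 1/(1 + 0.912) = 0.523.
Free chlorine required for 1.64 ppm HOCl: 1.64 / 0.523 = 3.136 ppm.
FC to add: 3.136 − 0.5 = 2.636 mg/L as Cl₂.
Cl₂ equivalent: 2.636 mg/L × 738,075 L = 1945 g.
Product at 90.0% available Cl: 1945 / 0.9 = 2161 g.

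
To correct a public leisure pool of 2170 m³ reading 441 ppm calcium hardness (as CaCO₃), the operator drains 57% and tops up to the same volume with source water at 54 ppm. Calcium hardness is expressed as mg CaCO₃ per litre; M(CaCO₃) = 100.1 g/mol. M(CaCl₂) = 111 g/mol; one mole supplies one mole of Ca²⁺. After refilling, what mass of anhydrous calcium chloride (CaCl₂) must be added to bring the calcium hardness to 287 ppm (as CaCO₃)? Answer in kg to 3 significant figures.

Volume: 2170 m³ = 2,170,000 L.
After draining 57% and refilling: 441 × 0.43 + 54 × 0.57 = 220.41 ppm.
Deficit to target: 287 − 220.41 = 66.59 mg/L.
As CaCO₃: 66.59 mg/L × 2,170,000 L = 144,500 g; ÷ 100.1 = 1444 mol Ca²⁺.
Mass: 1444 × 111 = 160,200 g.

160 kg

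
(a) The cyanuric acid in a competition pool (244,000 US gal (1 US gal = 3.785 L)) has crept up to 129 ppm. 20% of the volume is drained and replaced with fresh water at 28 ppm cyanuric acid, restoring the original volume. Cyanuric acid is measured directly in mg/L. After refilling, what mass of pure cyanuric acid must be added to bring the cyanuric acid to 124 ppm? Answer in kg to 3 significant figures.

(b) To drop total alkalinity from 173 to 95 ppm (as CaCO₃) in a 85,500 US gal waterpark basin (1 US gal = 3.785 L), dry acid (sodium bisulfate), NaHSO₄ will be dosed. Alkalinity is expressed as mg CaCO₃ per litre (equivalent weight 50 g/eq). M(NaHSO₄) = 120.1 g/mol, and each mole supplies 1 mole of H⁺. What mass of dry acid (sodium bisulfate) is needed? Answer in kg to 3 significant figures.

(a) 14.0 kg; (b) 60.6 kg

(a) Volume: 244,000 US gal × 3.785 L/gal = 923,540 L.
(a) After draining 20% and refilling: 129 × 0.80 + 28 × 0.20 = 108.8 ppm.
(a) Deficit to target: 124 − 108.8 = 15.2 mg/L.
(a) Mass: 15.2 mg/L × 923,540 L = 14,040 g cyanuric acid.

(b) Volume: 85,500 US gal × 3.785 L/gal = 323,618 L.
(b) Alkalinity to neutralize: (173 − 95) = 78 mg/L as CaCO₃ × 323,618 L = 25,240 g as CaCO₃.
(b) Equivalents of H⁺ required: 25,240 ÷ 50 g/eq = 504.8 eq = 504.8 mol NaHSO₄.
(b) Mass of NaHSO₄: 504.8 × 120.1 = 60,630 g.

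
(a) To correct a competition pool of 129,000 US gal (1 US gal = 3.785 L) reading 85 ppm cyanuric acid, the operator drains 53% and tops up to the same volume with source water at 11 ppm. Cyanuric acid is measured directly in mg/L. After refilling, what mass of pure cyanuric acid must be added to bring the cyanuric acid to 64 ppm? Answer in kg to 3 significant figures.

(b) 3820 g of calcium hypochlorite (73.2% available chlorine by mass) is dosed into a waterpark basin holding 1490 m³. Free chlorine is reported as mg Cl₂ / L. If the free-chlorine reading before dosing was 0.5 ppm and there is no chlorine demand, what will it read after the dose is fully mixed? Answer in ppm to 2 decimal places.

(a) Volume: 129,000 US gal × 3.785 L/gal = 488,265 L.
(a) After draining 53% and refilling: 85 × 0.47 + 11 × 0.53 = 45.78 ppm.
(a) Deficit to target: 64 − 45.78 = 18.22 mg/L.
(a) Mass: 18.22 mg/L × 488,265 L = 8896 g cyanuric acid.

(b) Volume: 1490 m³ = 1,490,000 L.
(b) Available chlorine delivered: 3820 g × 0.732 = 2796 g as Cl₂.
(b) Concentration rise: 2796 g / 1,490,000 L = 1.877 mg/L = 1.88 ppm.
(b) Final FC: 0.5 + 1.88 = 2.38 ppm.

(a) 8.90 kg; (b) 2.38 ppm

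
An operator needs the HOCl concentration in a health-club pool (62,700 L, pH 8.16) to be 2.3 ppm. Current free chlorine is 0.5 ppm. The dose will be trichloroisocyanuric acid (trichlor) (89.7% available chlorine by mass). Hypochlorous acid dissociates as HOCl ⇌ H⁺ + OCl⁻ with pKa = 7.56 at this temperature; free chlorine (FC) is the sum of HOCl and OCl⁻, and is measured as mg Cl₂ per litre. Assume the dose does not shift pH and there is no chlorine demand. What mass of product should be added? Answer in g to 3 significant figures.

766 g

[OCl⁻]/[HOCl] = 10^(pH − pKa) = 10^(8.16 − 7.56) = 3.981; fraction as HOCl = 1/(1 + 3.981) = 0.2008.
Free chlorine required for 2.3 ppm HOCl: 2.3 / 0.2008 = 11.46 ppm.
FC to add: 11.46 − 0.5 = 10.96 mg/L as Cl₂.
Cl₂ equivalent: 10.96 mg/L × 62,700 L = 687 g.
Product at 89.7% available Cl: 687 / 0.897 = 765.9 g.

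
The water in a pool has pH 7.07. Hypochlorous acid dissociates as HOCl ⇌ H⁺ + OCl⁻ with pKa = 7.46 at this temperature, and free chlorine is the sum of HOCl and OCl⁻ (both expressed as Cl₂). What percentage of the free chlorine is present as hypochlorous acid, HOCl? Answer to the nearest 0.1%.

71.1%

[OCl⁻]/[HOCl] = 10^(pH − pKa) = 10^(7.07 − 7.46) = 10^-0.39 = 0.4074.
Fraction as HOCl = 1 / (1 + 0.4074) = 0.7105.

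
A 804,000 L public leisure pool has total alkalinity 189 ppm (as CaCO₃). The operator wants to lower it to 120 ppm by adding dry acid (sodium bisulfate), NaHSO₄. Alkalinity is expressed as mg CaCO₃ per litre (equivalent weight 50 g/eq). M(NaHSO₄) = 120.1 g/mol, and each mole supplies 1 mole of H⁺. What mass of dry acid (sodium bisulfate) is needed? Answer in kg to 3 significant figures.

Alkalinity to neutralize: (189 − 120) = 69 mg/L as CaCO₃ × 804,000 L = 55,480 g as CaCO₃.
Equivalents of H⁺ required: 55,480 ÷ 50 g/eq = 1110 eq = 1110 mol NaHSO₄.
Mass of NaHSO₄: 1110 × 120.1 = 133,300 g.

133 kg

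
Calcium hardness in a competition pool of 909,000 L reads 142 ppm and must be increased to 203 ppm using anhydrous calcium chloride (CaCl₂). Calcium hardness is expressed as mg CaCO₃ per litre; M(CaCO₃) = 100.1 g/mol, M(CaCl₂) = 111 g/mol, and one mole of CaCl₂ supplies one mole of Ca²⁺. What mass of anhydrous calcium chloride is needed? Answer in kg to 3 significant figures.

Hardness to add: (203 − 142) = 61 mg/L as CaCO₃ × 909,000 L = 55,450 g as CaCO₃.
Moles of Ca²⁺ (1 mol Ca²⁺ ≡ 1 mol CaCO₃): 55,450 / 100.1 g/mol = 553.9 mol.
Mass of CaCl₂: 553.9 × 111 = 61,490 g.

61.5 kg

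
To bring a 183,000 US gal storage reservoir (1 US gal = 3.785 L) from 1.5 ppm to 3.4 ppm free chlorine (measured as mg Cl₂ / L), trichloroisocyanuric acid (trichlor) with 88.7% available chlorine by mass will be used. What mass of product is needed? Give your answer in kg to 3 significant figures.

Volume: 183,000 US gal × 3.785 L/gal = 692,655 L.
Chlorine deficit: 3.4 − 1.5 = 1.9 ppm = 1.9 mg/L as Cl₂.
Cl₂ equivalent needed: 1.9 mg/L × 692,655 L = 1,316,000 mg = 1316 g.
Product at 88.7% available chlorine: 1316 / 0.887 = 1484 g.

1.48 kg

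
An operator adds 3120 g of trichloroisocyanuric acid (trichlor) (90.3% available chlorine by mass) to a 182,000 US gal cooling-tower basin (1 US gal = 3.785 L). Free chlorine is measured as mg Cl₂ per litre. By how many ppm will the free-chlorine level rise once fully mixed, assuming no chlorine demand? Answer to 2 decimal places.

Volume: 182,000 US gal × 3.785 L/gal = 688,870 L.
Available chlorine delivered: 3120 g × 0.903 = 2817 g as Cl₂.
Concentration rise: 2817 g / 688,870 L = 4.09 mg/L = 4.09 ppm.

4.09 ppm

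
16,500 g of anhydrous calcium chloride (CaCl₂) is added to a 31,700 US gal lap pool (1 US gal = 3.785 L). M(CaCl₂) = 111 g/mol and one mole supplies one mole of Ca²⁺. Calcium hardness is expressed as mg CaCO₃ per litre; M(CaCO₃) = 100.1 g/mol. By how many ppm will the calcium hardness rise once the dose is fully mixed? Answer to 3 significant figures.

Volume: 31,700 US gal × 3.785 L/gal = 119,984 L.
Moles of Ca²⁺: 16,500 g ÷ 111 g/mol = 148.6 mol.
As CaCO₃: 148.6 mol × 100.1 g/mol = 14,880 g.
Rise: 14,880 g / 119,984 L × 1000 = 124 mg/L.

124 ppm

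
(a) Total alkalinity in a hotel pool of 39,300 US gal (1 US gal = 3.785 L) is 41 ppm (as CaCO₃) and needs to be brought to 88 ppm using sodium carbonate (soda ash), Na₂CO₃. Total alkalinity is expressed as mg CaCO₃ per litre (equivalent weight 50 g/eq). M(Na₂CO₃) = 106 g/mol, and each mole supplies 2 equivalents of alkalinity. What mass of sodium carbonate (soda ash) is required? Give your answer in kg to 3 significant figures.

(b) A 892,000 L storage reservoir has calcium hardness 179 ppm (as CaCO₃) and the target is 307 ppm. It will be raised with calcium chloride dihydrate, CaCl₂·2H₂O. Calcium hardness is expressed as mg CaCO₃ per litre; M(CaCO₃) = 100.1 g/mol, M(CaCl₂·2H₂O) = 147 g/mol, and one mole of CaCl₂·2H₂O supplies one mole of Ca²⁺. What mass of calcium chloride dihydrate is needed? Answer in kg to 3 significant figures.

(a) 7.41 kg; (b) 168 kg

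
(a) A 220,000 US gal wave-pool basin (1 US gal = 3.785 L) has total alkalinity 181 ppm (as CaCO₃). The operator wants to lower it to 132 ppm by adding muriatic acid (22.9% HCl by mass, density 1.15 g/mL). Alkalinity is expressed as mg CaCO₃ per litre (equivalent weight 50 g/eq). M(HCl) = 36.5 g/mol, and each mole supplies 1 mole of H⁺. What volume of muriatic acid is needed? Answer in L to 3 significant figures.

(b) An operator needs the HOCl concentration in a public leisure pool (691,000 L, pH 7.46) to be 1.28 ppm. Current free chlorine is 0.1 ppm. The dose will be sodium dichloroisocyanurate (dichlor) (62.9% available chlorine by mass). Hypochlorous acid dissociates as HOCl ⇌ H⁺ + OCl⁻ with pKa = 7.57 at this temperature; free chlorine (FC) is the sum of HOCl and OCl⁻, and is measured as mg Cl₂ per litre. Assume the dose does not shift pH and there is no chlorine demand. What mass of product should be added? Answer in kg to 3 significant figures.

(a) 113 L; (b) 2.39 kg

(a) Volume: 220,000 US gal × 3.785 L/gal = 832,700 L.
(a) Alkalinity to neutralize: (181 − 132) = 49 mg/L as CaCO₃ × 832,700 L = 40,800 g as CaCO₃.
(a) Equivalents of H⁺ required: 40,800 ÷ 50 g/eq = 816 eq = 816 mol HCl.
(a) Mass of HCl: 816 × 36.5 = 29,790 g.
(a) Mass of 22.9% solution: 29,790 / 0.229 = 130,100 g.
(a) Volume: 130,100 g ÷ 1.15 g/mL = 113,100 mL.

(b) [OCl⁻]/[HOCl] = 10^(pH − pKa) = 10^(7.46 − 7.57) = 0.7762; fraction as HOCl = 1/(1 + 0.7762) = 0.563.
(b) Free chlorine required for 1.28 ppm HOCl: 1.28 / 0.563 = 2.274 ppm.
(b) FC to add: 2.274 − 0.1 = 2.174 mg/L as Cl₂.
(b) Cl₂ equivalent: 2.174 mg/L × 691,000 L = 1502 g.
(b) Product at 62.9% available Cl: 1502 / 0.629 = 2388 g.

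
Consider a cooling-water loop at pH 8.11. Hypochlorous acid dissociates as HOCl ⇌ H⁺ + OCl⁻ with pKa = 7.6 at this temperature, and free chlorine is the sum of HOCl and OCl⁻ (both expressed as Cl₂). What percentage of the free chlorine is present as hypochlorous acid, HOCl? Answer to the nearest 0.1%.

23.6%

[OCl⁻]/[HOCl] = 10^(pH − pKa) = 10^(8.11 − 7.6) = 10^0.51 = 3.236.
Fraction as HOCl = 1 / (1 + 3.236) = 0.2361.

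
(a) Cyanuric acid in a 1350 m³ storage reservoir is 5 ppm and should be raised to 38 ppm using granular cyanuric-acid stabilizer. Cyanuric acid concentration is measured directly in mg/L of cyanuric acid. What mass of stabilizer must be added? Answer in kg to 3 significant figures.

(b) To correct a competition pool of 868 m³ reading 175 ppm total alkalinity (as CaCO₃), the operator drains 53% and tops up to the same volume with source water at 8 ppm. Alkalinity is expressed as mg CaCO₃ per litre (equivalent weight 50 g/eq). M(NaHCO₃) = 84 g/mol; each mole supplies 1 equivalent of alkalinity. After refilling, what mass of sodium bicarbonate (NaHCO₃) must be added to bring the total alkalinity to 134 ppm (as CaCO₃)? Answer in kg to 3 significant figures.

(a) 44.5 kg; (b) 69.3 kg

(a) Volume: 1350 m³ = 1,350,000 L.
(a) CYA to add: (38 − 5) = 33 mg/L × 1,350,000 L = 44,550 g cyanuric acid.

(b) Volume: 868 m³ = 868,000 L.
(b) After draining 53% and refilling: 175 × 0.47 + 8 × 0.53 = 86.49 ppm.
(b) Deficit to target: 134 − 86.49 = 47.51 mg/L.
(b) As CaCO₃: 47.51 mg/L × 868,000 L = 41,240 g; ÷ 50 g/eq ÷ 1 = 824.8 mol NaHCO₃.
(b) Mass: 824.8 × 84 = 69,280 g.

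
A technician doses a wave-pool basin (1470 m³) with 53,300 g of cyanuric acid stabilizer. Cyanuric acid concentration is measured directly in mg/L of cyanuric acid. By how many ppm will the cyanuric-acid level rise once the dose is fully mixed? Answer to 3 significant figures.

36.3 ppm

Volume: 1470 m³ = 1,470,000 L.
Rise: 53,300 g / 1,470,000 L × 1000 = 36.26 mg/L.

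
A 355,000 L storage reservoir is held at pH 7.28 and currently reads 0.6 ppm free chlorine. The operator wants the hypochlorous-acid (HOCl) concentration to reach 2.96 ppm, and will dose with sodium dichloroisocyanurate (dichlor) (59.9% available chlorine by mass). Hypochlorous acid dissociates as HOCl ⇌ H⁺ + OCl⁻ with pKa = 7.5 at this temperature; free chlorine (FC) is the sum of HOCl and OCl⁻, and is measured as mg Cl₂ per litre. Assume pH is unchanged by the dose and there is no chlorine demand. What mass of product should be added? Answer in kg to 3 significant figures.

2.46 kg

[OCl⁻]/[HOCl] = 10^(pH − pKa) = 10^(7.28 − 7.5) = 0.6026; fraction as HOCl = 1/(1 + 0.6026) = 0.624.
Free chlorine required for 2.96 ppm HOCl: 2.96 / 0.624 = 4.744 ppm.
FC to add: 4.744 − 0.6 = 4.144 mg/L as Cl₂.
Cl₂ equivalent: 4.144 mg/L × 355,000 L = 1471 g.
Product at 59.9% available Cl: 1471 / 0.599 = 2456 g.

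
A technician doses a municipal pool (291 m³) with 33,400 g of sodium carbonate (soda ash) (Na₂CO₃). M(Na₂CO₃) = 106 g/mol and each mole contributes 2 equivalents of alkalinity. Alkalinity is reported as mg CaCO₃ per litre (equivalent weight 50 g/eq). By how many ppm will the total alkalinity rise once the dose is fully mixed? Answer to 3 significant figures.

108 ppm

Volume: 291 m³ = 291,000 L.
Moles of Na₂CO₃: 33,400 g ÷ 106 g/mol = 315.1 mol → 630.2 eq of alkalinity.
As CaCO₃: 630.2 eq × 50 g/eq = 31,510 g.
Rise: 31,510 g / 291,000 L × 1000 = 108.3 mg/L.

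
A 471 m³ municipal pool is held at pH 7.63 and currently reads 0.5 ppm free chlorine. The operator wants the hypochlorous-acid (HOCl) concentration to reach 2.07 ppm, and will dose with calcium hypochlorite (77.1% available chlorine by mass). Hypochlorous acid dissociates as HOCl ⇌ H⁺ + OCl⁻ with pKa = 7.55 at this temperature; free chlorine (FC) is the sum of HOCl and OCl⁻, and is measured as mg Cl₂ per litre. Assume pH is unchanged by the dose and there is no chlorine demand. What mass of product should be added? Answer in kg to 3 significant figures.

2.48 kg

Volume: 471 m³ = 471,000 L.
[OCl⁻]/[HOCl] = 10^(pH − pKa) = 10^(7.63 − 7.55) = 1.202; fraction as HOCl = 1/(1 + 1.202) = 0.4541.
Free chlorine required for 2.07 ppm HOCl: 2.07 / 0.4541 = 4.559 ppm.
FC to add: 4.559 − 0.5 = 4.059 mg/L as Cl₂.
Cl₂ equivalent: 4.059 mg/L × 471,000 L = 1912 g.
Product at 77.1% available Cl: 1912 / 0.771 = 2479 g.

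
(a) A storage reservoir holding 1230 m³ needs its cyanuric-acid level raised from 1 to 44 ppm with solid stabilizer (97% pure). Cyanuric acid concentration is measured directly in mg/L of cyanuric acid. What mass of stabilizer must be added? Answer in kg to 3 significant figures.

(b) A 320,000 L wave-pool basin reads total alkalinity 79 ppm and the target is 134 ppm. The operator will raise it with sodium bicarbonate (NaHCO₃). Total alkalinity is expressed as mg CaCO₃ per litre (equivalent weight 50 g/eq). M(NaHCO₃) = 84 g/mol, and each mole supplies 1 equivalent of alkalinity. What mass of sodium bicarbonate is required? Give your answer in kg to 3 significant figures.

(a) Volume: 1230 m³ = 1,230,000 L.
(a) CYA to add: (44 − 1) = 43 mg/L × 1,230,000 L = 52,890 g cyanuric acid.
(a) At 97% purity: 52,890 / 0.97 = 54,530 g product.

(b) Alkalinity to add: (134 − 79) = 55 mg/L as CaCO₃ × 320,000 L = 17,600 g as CaCO₃.
(b) Equivalents: 17,600 g ÷ 50 g/eq = 352 eq.
(b) NaHCO₃ supplies 1 eq per mole → 352 mol.
(b) Mass: 352 mol × 84 g/mol = 29,570 g.

(a) 54.5 kg; (b) 29.6 kg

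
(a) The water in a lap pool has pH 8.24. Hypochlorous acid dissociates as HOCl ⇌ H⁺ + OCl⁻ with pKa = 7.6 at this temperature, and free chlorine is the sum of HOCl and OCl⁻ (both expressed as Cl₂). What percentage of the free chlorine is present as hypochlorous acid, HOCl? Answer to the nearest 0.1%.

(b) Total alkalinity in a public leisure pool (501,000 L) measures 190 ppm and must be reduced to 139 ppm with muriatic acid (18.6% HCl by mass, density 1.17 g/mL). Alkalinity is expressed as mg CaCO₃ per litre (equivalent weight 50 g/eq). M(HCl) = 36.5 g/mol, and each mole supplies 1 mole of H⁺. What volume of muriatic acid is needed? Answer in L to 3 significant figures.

(a) 18.6%; (b) 85.7 L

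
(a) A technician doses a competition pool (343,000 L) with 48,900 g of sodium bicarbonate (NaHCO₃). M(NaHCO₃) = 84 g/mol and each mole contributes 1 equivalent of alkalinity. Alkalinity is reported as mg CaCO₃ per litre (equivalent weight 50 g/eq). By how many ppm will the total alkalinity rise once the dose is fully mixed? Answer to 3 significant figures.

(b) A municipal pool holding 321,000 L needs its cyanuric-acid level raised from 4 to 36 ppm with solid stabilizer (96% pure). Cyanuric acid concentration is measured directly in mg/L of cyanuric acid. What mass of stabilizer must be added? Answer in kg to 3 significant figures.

(a) 84.9 ppm; (b) 10.7 kg

(a) Moles of NaHCO₃: 48,900 g ÷ 84 g/mol = 582.1 mol → 582.1 eq of alkalinity.
(a) As CaCO₃: 582.1 eq × 50 g/eq = 29,110 g.
(a) Rise: 29,110 g / 343,000 L × 1000 = 84.86 mg/L.

(b) CYA to add: (36 − 4) = 32 mg/L × 321,000 L = 10,270 g cyanuric acid.
(b) At 96% purity: 10,270 / 0.96 = 10,700 g product.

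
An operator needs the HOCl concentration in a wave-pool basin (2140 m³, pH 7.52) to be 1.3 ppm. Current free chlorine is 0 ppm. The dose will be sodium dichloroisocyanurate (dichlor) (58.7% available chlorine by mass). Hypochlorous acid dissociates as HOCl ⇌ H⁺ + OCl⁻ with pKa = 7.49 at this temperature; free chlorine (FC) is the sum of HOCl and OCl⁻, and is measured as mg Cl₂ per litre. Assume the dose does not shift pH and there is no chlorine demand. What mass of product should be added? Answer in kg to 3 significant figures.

9.82 kg

Volume: 2140 m³ = 2,140,000 L.
[OCl⁻]/[HOCl] = 10^(pH − pKa) = 10^(7.52 − 7.49) = 1.072; fraction as HOCl = 1/(1 + 1.072) = 0.4827.
Free chlorine required for 1.3 ppm HOCl: 1.3 / 0.4827 = 2.693 ppm.
FC to add: 2.693 − 0 = 2.693 mg/L as Cl₂.
Cl₂ equivalent: 2.693 mg/L × 2,140,000 L = 5763 g.
Product at 58.7% available Cl: 5763 / 0.587 = 9818 g.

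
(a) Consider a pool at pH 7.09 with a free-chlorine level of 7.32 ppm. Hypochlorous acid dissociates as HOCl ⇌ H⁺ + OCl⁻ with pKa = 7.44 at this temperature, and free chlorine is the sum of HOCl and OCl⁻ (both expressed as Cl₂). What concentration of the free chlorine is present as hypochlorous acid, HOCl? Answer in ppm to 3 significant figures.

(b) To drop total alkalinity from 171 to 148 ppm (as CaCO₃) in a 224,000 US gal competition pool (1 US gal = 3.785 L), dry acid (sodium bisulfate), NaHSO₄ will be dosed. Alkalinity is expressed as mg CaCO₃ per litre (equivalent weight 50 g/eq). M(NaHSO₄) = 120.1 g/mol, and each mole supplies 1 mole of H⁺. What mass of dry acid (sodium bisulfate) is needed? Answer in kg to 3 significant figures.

(a) 5.06 ppm; (b) 46.8 kg

(a) [OCl⁻]/[HOCl] = 10^(pH − pKa) = 10^(7.09 − 7.44) = 10^-0.35 = 0.4467.
(a) Fraction as HOCl = 1 / (1 + 0.4467) = 0.6912.
(a) HOCl = 0.6912 × 7.32 ppm = 5.06 ppm.

(b) Volume: 224,000 US gal × 3.785 L/gal = 847,840 L.
(b) Alkalinity to neutralize: (171 − 148) = 23 mg/L as CaCO₃ × 847,840 L = 19,500 g as CaCO₃.
(b) Equivalents of H⁺ required: 19,500 ÷ 50 g/eq = 390 eq = 390 mol NaHSO₄.
(b) Mass of NaHSO₄: 390 × 120.1 = 46,840 g.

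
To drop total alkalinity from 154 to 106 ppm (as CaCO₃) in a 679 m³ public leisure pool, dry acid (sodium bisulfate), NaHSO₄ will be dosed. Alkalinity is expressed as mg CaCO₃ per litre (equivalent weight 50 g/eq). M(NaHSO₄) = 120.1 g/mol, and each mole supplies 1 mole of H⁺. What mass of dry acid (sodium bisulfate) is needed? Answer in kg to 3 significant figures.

Volume: 679 m³ = 679,000 L.
Alkalinity to neutralize: (154 − 106) = 48 mg/L as CaCO₃ × 679,000 L = 32,590 g as CaCO₃.
Equivalents of H⁺ required: 32,590 ÷ 50 g/eq = 651.8 eq = 651.8 mol NaHSO₄.
Mass of NaHSO₄: 651.8 × 120.1 = 78,290 g.

78.3 kg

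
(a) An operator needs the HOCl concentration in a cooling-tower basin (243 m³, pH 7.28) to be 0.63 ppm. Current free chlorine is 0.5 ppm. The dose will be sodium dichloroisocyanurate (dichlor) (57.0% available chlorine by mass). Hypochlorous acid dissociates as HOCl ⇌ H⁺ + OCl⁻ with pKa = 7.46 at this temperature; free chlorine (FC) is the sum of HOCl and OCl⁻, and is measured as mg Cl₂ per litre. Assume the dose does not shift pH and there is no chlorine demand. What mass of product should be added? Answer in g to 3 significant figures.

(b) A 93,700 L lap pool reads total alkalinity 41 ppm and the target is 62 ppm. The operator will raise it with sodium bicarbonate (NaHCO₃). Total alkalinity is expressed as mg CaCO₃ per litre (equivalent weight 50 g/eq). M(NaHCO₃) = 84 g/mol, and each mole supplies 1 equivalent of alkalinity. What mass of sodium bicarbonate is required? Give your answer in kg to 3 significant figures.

(a) Volume: 243 m³ = 243,000 L.
(a) [OCl⁻]/[HOCl] = 10^(pH − pKa) = 10^(7.28 − 7.46) = 0.6607; fraction as HOCl = 1/(1 + 0.6607) = 0.6022.
(a) Free chlorine required for 0.63 ppm HOCl: 0.63 / 0.6022 = 1.046 ppm.
(a) FC to add: 1.046 − 0.5 = 0.5462 mg/L as Cl₂.
(a) Cl₂ equivalent: 0.5462 mg/L × 243,000 L = 132.7 g.
(a) Product at 57.0% available Cl: 132.7 / 0.57 = 232.9 g.

(b) Alkalinity to add: (62 − 41) = 21 mg/L as CaCO₃ × 93,700 L = 1968 g as CaCO₃.
(b) Equivalents: 1968 g ÷ 50 g/eq = 39.35 eq.
(b) NaHCO₃ supplies 1 eq per mole → 39.35 mol.
(b) Mass: 39.35 mol × 84 g/mol = 3306 g.

(a) 233 g; (b) 3.31 kg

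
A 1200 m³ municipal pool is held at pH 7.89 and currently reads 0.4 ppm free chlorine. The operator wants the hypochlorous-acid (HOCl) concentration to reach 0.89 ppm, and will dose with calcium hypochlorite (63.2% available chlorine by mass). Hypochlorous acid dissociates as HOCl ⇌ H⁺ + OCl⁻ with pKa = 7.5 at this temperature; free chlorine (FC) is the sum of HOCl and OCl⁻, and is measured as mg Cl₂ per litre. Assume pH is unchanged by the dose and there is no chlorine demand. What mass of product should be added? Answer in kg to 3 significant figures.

Volume: 1200 m³ = 1,200,000 L.
[OCl⁻]/[HOCl] = 10^(pH − pKa) = 10^(7.89 − 7.5) = 2.455; fraction as HOCl = 1/(1 + 2.455) = 0.2895.
Free chlorine required for 0.89 ppm HOCl: 0.89 / 0.2895 = 3.075 ppm.
FC to add: 3.075 − 0.4 = 2.675 mg/L as Cl₂.
Cl₂ equivalent: 2.675 mg/L × 1,200,000 L = 3210 g.
Product at 63.2% available Cl: 3210 / 0.632 = 5079 g.

5.08 kg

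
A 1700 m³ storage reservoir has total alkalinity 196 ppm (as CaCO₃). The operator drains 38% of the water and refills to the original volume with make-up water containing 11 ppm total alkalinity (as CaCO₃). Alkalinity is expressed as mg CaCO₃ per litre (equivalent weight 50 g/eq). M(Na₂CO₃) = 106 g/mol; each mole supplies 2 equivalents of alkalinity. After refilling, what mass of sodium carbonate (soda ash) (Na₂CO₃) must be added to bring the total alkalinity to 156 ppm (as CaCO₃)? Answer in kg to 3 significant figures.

54.6 kg

Volume: 1700 m³ = 1,700,000 L.
After draining 38% and refilling: 196 × 0.62 + 11 × 0.38 = 125.7 ppm.
Deficit to target: 156 − 125.7 = 30.3 mg/L.
As CaCO₃: 30.3 mg/L × 1,700,000 L = 51,510 g; ÷ 50 g/eq ÷ 2 = 515.1 mol Na₂CO₃.
Mass: 515.1 × 106 = 54,600 g.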